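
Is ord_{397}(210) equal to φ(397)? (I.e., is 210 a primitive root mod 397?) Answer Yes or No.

Yes

φ(397) = 397 − 1 = 396 = 2^2 · 3^2 · 11.
An element g generates (Z/397Z)^× iff g^(396/q) ≢ 1 (mod 397) for each prime q ∈ {2, 3, 11}.
210^198 ≡ 396 (mod 397)  [q = 2: ≢ 1 ✓]
210^132 ≡ 34 (mod 397)  [q = 3: ≢ 1 ✓]
210^36 ≡ 167 (mod 397)  [q = 11: ≢ 1 ✓]
All checks pass, so 210 has order 396 and is a primitive root modulo 397.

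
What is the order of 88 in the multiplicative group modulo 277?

By Lagrange's theorem, ord_277(88) divides φ(277) = 277 − 1 = 276 = 2^2 · 3 · 23.
Divisors of 276: 1, 2, 3, 4, 6, 12, 23, 46, 69, 92, 138, 276.
Compute 88^d (mod 277) for the divisors d until we hit 1:
88^1 ≡ 88 (mod 277)
88^2 ≡ 265 (mod 277)
88^3 ≡ 52 (mod 277)
88^4 ≡ 144 (mod 277)
88^6 ≡ 211 (mod 277)
88^12 ≡ 201 (mod 277)
88^23 ≡ 116 (mod 277)
88^46 ≡ 160 (mod 277)
88^69 ≡ 1 (mod 277) ✓
Hence ord(88) = 69.

69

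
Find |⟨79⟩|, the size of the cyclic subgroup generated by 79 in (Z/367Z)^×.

366

Since 79 ∈ (Z/367Z)^×, its order divides φ(367) = 367 − 1 = 366 = 2 · 3 · 61.
Divisors of 366: 1, 2, 3, 6, 61, 122, 183, 366.
Check 79^d mod 367 for each divisor in increasing order:
79^1 ≡ 79
79^2 ≡ 2
79^3 ≡ 158
79^6 ≡ 8
79^61 ≡ 84
79^122 ≡ 83
79^183 ≡ 366
79^366 ≡ 1
Therefore the multiplicative order of 79 modulo 367 is 366.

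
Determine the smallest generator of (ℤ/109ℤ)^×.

6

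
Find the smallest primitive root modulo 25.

φ(25) = φ(5^2) = 5·(5−1) = 20 = 2^2 · 5.
g is a primitive root iff g^(20/q) ≢ 1 (mod 25) for each prime q ∈ {2, 5}.
g = 2: 2^10 ≡ 24; 2^4 ≡ 16 — none is 1, so 2 is a primitive root.
So 2 is the smallest generator of (Z/25Z)^×.

2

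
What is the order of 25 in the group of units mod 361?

The order of 25 must divide φ(361) = φ(19^2) = 19·(19−1) = 342 = 2 · 3^2 · 19.
Divisors of 342: 1, 2, 3, 6, 9, 18, 19, 38, 57, 114, 171, 342.
Evaluate successive powers at the divisors of 342:
25^1 ≡ 25 (mod 361)
25^2 ≡ 264 (mod 361)
25^3 ≡ 102 (mod 361)
25^6 ≡ 296 (mod 361)
25^9 ≡ 229 (mod 361)
25^18 ≡ 96 (mod 361)
25^19 ≡ 234 (mod 361)
25^38 ≡ 245 (mod 361)
25^57 ≡ 292 (mod 361)
25^114 ≡ 68 (mod 361)
25^171 ≡ 1 (mod 361) ✓
Hence ord(25) = 171.

171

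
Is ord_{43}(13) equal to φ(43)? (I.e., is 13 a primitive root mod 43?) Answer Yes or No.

φ(43) = 43 − 1 = 42 = 2 · 3 · 7.
It suffices to check that the order of 13 is not a proper divisor of 42: compute 13^(42/q) for q ∈ {2, 3, 7}.
13^21 ≡ 1 (mod 43)  [q = 2: ≡ 1 ✗]
13^14 ≡ 6 (mod 43)  [q = 3: ≢ 1 ✓]
13^6 ≡ 16 (mod 43)  [q = 7: ≢ 1 ✓]
13^21 ≡ 1 shows ord(13) | 21, strictly less than φ(43); not a primitive root.

No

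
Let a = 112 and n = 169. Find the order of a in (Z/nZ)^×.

Since 112 ∈ (Z/169Z)^×, its order divides φ(169) = φ(13^2) = 13·(13−1) = 156 = 2^2 · 3 · 13.
Divisors of 156: 1, 2, 3, 4, 6, 12, 13, 26, 39, 52, 78, 156.
Check 112^d mod 169 for each divisor in increasing order:
112^1 ≡ 112 (mod 169)
112^2 ≡ 38 (mod 169)
112^3 ≡ 31 (mod 169)
112^4 ≡ 92 (mod 169)
112^6 ≡ 116 (mod 169)
112^12 ≡ 105 (mod 169)
112^13 ≡ 99 (mod 169)
112^26 ≡ 168 (mod 169)
112^39 ≡ 70 (mod 169)
112^52 ≡ 1 (mod 169) ✓
Therefore the multiplicative order of 112 modulo 169 is 52.

52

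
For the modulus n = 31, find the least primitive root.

3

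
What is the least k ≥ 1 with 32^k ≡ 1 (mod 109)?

The order of 32 must divide φ(109) = 109 − 1 = 108 = 2^2 · 3^3.
Divisors of 108: 1, 2, 3, 4, 6, 9, 12, 18, 27, 36, 54, 108.
Compute 32^d (mod 109) for the divisors d until we hit 1:
32^1 ≡ 32
32^2 ≡ 43
32^3 ≡ 68
32^4 ≡ 105
32^6 ≡ 46
32^9 ≡ 76
32^12 ≡ 45
32^18 ≡ 108
32^27 ≡ 33
32^36 ≡ 1
The smallest such exponent is 36, so the order of 32 is 36.

36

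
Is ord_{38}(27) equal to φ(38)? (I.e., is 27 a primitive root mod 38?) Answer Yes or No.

No

φ(38) = φ(2)·φ(19) = 1·18 = 18 = 2 · 3^2.
27 is a primitive root mod 38 iff 27^(φ(38)/q) ≢ 1 for every prime q | φ(38), i.e. q ∈ {2, 3}.
27^9 ≡ 37 (mod 38)  [q = 2: ≢ 1 ✓]
27^6 ≡ 1 (mod 38)  [q = 3: ≡ 1 ✗]
The check at q = 3 fails, so 27 generates a proper subgroup.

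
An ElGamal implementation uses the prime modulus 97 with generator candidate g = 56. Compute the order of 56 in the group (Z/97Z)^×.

By Lagrange's theorem, ord_97(56) divides φ(97) = 97 − 1 = 96 = 2^5 · 3.
Divisors of 96: 1, 2, 3, 4, 6, 8, 12, 16, 24, 32, 48, 96.
Compute 56^d (mod 97) for the divisors d until we hit 1:
56^1 ≡ 56 (mod 97)
56^2 ≡ 32 (mod 97)
56^3 ≡ 46 (mod 97)
56^4 ≡ 54 (mod 97)
56^6 ≡ 79 (mod 97)
56^8 ≡ 6 (mod 97)
56^12 ≡ 33 (mod 97)
56^16 ≡ 36 (mod 97)
56^24 ≡ 22 (mod 97)
56^32 ≡ 35 (mod 97)
56^48 ≡ 96 (mod 97)
56^96 ≡ 1 (mod 97) ✓
So ord_97(56) = 96.

96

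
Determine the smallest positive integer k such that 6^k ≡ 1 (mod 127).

By Lagrange's theorem, ord_127(6) divides φ(127) = 127 − 1 = 126 = 2 · 3^2 · 7.
Divisors of 126: 1, 2, 3, 6, 7, 9, 14, 18, 21, 42, 63, 126.
Compute 6^d (mod 127) for the divisors d until we hit 1:
6^1 ≡ 6 (mod 127)
6^2 ≡ 36 (mod 127)
6^3 ≡ 89 (mod 127)
6^6 ≡ 47 (mod 127)
6^7 ≡ 28 (mod 127)
6^9 ≡ 119 (mod 127)
6^14 ≡ 22 (mod 127)
6^18 ≡ 64 (mod 127)
6^21 ≡ 108 (mod 127)
6^42 ≡ 107 (mod 127)
6^63 ≡ 126 (mod 127)
6^126 ≡ 1 (mod 127) ✓
Hence ord(6) = 126.

126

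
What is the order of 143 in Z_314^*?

26

ord(143) | φ(314) = φ(2)·φ(157) = 1·156 = 156 = 2^2 · 3 · 13.
Divisors of 156: 1, 2, 3, 4, 6, 12, 13, 26, 39, 52, 78, 156.
Check 143^d mod 314 for each divisor in increasing order:
143^1 ≡ 143 (mod 314)
143^2 ≡ 39 (mod 314)
143^3 ≡ 239 (mod 314)
143^4 ≡ 265 (mod 314)
143^6 ≡ 287 (mod 314)
143^12 ≡ 101 (mod 314)
143^13 ≡ 313 (mod 314)
143^26 ≡ 1 (mod 314) ✓
Therefore the multiplicative order of 143 modulo 314 is 26.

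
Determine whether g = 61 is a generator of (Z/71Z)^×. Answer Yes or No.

Yes

φ(71) = 71 − 1 = 70 = 2 · 5 · 7.
An element g generates (Z/71Z)^× iff g^(70/q) ≢ 1 (mod 71) for each prime q ∈ {2, 5, 7}.
61^35 ≡ 70 (mod 71)  [q = 2: ≢ 1 ✓]
61^14 ≡ 25 (mod 71)  [q = 5: ≢ 1 ✓]
61^10 ≡ 30 (mod 71)  [q = 7: ≢ 1 ✓]
Every test exponent gives a nontrivial residue, hence 61 generates the full group.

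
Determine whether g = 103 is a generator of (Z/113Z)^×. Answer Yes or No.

Yes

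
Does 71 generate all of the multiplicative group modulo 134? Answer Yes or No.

φ(134) = φ(2)·φ(67) = 1·66 = 66 = 2 · 3 · 11.
It suffices to check that the order of 71 is not a proper divisor of 66: compute 71^(66/q) for q ∈ {2, 3, 11}.
71^33 ≡ 1 (mod 134)  [q = 2: ≡ 1 ✗]
71^22 ≡ 29 (mod 134)  [q = 3: ≢ 1 ✓]
71^6 ≡ 9 (mod 134)  [q = 11: ≢ 1 ✓]
71^33 ≡ 1 shows ord(71) | 33, strictly less than φ(134); not a primitive root.

No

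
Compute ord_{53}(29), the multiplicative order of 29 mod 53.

26

ord(29) | φ(53) = 53 − 1 = 52 = 2^2 · 13.
Divisors of 52: 1, 2, 4, 13, 26, 52.
Check 29^d mod 53 for each divisor in increasing order:
29^1 ≡ 29 (mod 53)
29^2 ≡ 46 (mod 53)
29^4 ≡ 49 (mod 53)
29^13 ≡ 52 (mod 53)
29^26 ≡ 1 (mod 53) ✓
So ord_53(29) = 26.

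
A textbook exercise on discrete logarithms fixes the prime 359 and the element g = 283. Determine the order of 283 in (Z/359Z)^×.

179

The order of 283 must divide φ(359) = 359 − 1 = 358 = 2 · 179.
Divisors of 358: 1, 2, 179, 358.
Evaluate successive powers at the divisors of 358:
283^1 ≡ 283 (mod 359)
283^2 ≡ 32 (mod 359)
283^179 ≡ 1 (mod 359) ✓
Therefore the multiplicative order of 283 modulo 359 is 179.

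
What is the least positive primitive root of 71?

7

φ(71) = 71 − 1 = 70 = 2 · 5 · 7.
g is a primitive root iff g^(70/q) ≢ 1 (mod 71) for each prime q ∈ {2, 5, 7}.
g = 2: 2^35 ≡ 1 — hits 1, so not a primitive root.
g = 3: 3^35 ≡ 1 — hits 1, so not a primitive root.
g = 4: 4^35 ≡ 1 — hits 1, so not a primitive root.
g = 5: 5^35 ≡ 1 — hits 1, so not a primitive root.
g = 6: 6^35 ≡ 1 — hits 1, so not a primitive root.
g = 7: 7^35 ≡ 70; 7^14 ≡ 54; 7^10 ≡ 45 — none is 1, so 7 is a primitive root.
The smallest primitive root modulo 71 is 7.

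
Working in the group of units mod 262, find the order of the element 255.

130

ord(255) | φ(262) = φ(2)·φ(131) = 1·130 = 130 = 2 · 5 · 13.
Divisors of 130: 1, 2, 5, 10, 13, 26, 65, 130.
Evaluate successive powers at the divisors of 130:
255^1 ≡ 255 (mod 262)
255^2 ≡ 49 (mod 262)
255^5 ≡ 223 (mod 262)
255^10 ≡ 211 (mod 262)
255^13 ≡ 201 (mod 262)
255^26 ≡ 53 (mod 262)
255^65 ≡ 261 (mod 262)
255^130 ≡ 1 (mod 262) ✓
Hence ord(255) = 130.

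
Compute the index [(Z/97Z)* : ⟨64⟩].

12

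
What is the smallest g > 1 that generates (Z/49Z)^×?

3

φ(49) = φ(7^2) = 7·(7−1) = 42 = 2 · 3 · 7.
Test candidates g = 2, 3, … against the prime factors q ∈ {2, 3, 7} of φ(49): g is a generator iff g^(42/q) ≢ 1 for every such q.
g = 2: 2^21 ≡ 1 — hits 1, so not a primitive root.
g = 3: 3^21 ≡ 48; 3^14 ≡ 30; 3^6 ≡ 43 — none is 1, so 3 is a primitive root.
The smallest primitive root modulo 49 is 3.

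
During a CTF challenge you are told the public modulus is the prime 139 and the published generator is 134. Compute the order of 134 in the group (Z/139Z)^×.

138

ord(134) | φ(139) = 139 − 1 = 138 = 2 · 3 · 23.
Divisors of 138: 1, 2, 3, 6, 23, 46, 69, 138.
Test each divisor d:
134^1 ≡ 134 (mod 139)
134^2 ≡ 25 (mod 139)
134^3 ≡ 14 (mod 139)
134^6 ≡ 57 (mod 139)
134^23 ≡ 43 (mod 139)
134^46 ≡ 42 (mod 139)
134^69 ≡ 138 (mod 139)
134^138 ≡ 1 (mod 139) ✓
Therefore the multiplicative order of 134 modulo 139 is 138.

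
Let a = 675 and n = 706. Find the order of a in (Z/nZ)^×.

Since 675 ∈ (Z/706Z)^×, its order divides φ(706) = φ(2)·φ(353) = 1·352 = 352 = 2^5 · 11.
Divisors of 352: 1, 2, 4, 8, 11, 16, 22, 32, 44, 88, 176, 352.
Compute 675^d (mod 706) for the divisors d until we hit 1:
675^1 ≡ 675 (mod 706)
675^2 ≡ 255 (mod 706)
675^4 ≡ 73 (mod 706)
675^8 ≡ 387 (mod 706)
675^11 ≡ 569 (mod 706)
675^16 ≡ 97 (mod 706)
675^22 ≡ 413 (mod 706)
675^32 ≡ 231 (mod 706)
675^44 ≡ 423 (mod 706)
675^88 ≡ 311 (mod 706)
675^176 ≡ 705 (mod 706)
675^352 ≡ 1 (mod 706) ✓
Therefore the multiplicative order of 675 modulo 706 is 352.

352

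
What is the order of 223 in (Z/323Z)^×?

By Lagrange's theorem, ord_323(223) divides φ(323) = φ(17·19) = (17−1)·(19−1) = 16·18 = 288 = 2^5 · 3^2.
Divisors of 288: 1, 2, 3, 4, 6, 8, 9, 12, 16, 18, 24, 32, 36, 48, 72, 96, 144, 288.
Compute 223^d (mod 323) for the divisors d until we hit 1:
223^1 ≡ 223
223^2 ≡ 310
223^3 ≡ 8
223^4 ≡ 169
223^6 ≡ 64
223^8 ≡ 137
223^9 ≡ 189
223^12 ≡ 220
223^16 ≡ 35
223^18 ≡ 191
223^24 ≡ 273
223^32 ≡ 256
223^36 ≡ 305
223^48 ≡ 239
223^72 ≡ 1
The smallest such exponent is 72, so the order of 223 is 72.

72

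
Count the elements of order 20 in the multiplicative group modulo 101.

φ(101) = 101 − 1 = 100 = 2^2 · 5^2.
In a cyclic group of order 100, there are φ(d) elements of order d for each divisor d of 100, and zero for non-divisors.
20 = 2^2 · 5 divides 100, and φ(20) = 8.

8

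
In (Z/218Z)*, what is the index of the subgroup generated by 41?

9

ord(41) | φ(218) = φ(2)·φ(109) = 1·108 = 108 = 2^2 · 3^3.
Divisors of 108: 1, 2, 3, 4, 6, 9, 12, 18, 27, 36, 54, 108.
Check 41^d mod 218 for each divisor in increasing order:
41^1 ≡ 41 (mod 218)
41^2 ≡ 155 (mod 218)
41^3 ≡ 33 (mod 218)
41^4 ≡ 45 (mod 218)
41^6 ≡ 217 (mod 218)
41^9 ≡ 185 (mod 218)
41^12 ≡ 1 (mod 218) ✓
Thus |⟨41⟩| = ord(41) = 12.
The index is φ(218) / ord(41) = 108 / 12 = 9.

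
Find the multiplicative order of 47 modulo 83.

By Lagrange's theorem, ord_83(47) divides φ(83) = 83 − 1 = 82 = 2 · 41.
Divisors of 82: 1, 2, 41, 82.
Compute 47^d (mod 83) for the divisors d until we hit 1:
47^1 ≡ 47 (mod 83)
47^2 ≡ 51 (mod 83)
47^41 ≡ 82 (mod 83)
47^82 ≡ 1 (mod 83) ✓
The smallest such exponent is 82, so the order of 47 is 82.

82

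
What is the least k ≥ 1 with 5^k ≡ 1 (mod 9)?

6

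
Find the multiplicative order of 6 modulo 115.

11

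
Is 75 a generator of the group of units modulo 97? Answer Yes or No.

No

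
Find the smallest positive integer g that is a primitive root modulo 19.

φ(19) = 19 − 1 = 18 = 2 · 3^2.
Test candidates g = 2, 3, … against the prime factors q ∈ {2, 3} of φ(19): g is a generator iff g^(18/q) ≢ 1 for every such q.
g = 2: 2^9 ≡ 18; 2^6 ≡ 7 — none is 1, so 2 is a primitive root.
The smallest primitive root modulo 19 is 2.

2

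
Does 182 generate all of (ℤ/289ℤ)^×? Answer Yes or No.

φ(289) = φ(17^2) = 17·(17−1) = 272 = 2^4 · 17.
182 is a primitive root mod 289 iff 182^(φ(289)/q) ≢ 1 for every prime q | φ(289), i.e. q ∈ {2, 17}.
182^136 ≡ 288 (mod 289)  [q = 2: ≢ 1 ✓]
182^16 ≡ 69 (mod 289)  [q = 17: ≢ 1 ✓]
All checks pass, so 182 has order 272 and is a primitive root modulo 289.

Yes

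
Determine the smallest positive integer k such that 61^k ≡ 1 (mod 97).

3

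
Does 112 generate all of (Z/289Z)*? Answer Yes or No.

φ(289) = φ(17^2) = 17·(17−1) = 272 = 2^4 · 17.
It suffices to check that the order of 112 is not a proper divisor of 272: compute 112^(272/q) for q ∈ {2, 17}.
112^136 ≡ 288 (mod 289)  [q = 2: ≢ 1 ✓]
112^16 ≡ 69 (mod 289)  [q = 17: ≢ 1 ✓]
None equal 1, so ord_289(112) = 272: 112 is a primitive root.

Yes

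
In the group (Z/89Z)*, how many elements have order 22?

φ(89) = 89 − 1 = 88 = 2^3 · 11.
(Z/89Z)^× is cyclic (|G| = 88); a cyclic group of order m has exactly φ(d) elements of each order d | m, and none otherwise.
22 = 2 · 11 divides 88, and φ(22) = 10.

10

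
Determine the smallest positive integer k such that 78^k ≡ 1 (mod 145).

28

ord(78) | φ(145) = φ(5·29) = (5−1)·(29−1) = 4·28 = 112 = 2^4 · 7.
Divisors of 112: 1, 2, 4, 7, 8, 14, 16, 28, 56, 112.
Compute 78^d (mod 145) for the divisors d until we hit 1:
78^1 ≡ 78 (mod 145)
78^2 ≡ 139 (mod 145)
78^4 ≡ 36 (mod 145)
78^7 ≡ 117 (mod 145)
78^8 ≡ 136 (mod 145)
78^14 ≡ 59 (mod 145)
78^16 ≡ 81 (mod 145)
78^28 ≡ 1 (mod 145) ✓
So ord_145(78) = 28.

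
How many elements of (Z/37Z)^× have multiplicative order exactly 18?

6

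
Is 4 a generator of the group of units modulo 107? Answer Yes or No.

No

φ(107) = 107 − 1 = 106 = 2 · 53.
4 is a primitive root mod 107 iff 4^(φ(107)/q) ≢ 1 for every prime q | φ(107), i.e. q ∈ {2, 53}.
4^53 ≡ 1 (mod 107)  [q = 2: ≡ 1 ✗]
4^2 ≡ 16 (mod 107)  [q = 53: ≢ 1 ✓]
The check at q = 2 fails, so 4 generates a proper subgroup.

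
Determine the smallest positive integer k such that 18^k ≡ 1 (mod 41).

ord(18) | φ(41) = 41 − 1 = 40 = 2^3 · 5.
Divisors of 40: 1, 2, 4, 5, 8, 10, 20, 40.
Compute 18^d (mod 41) for the divisors d until we hit 1:
18^1 ≡ 18 (mod 41)
18^2 ≡ 37 (mod 41)
18^4 ≡ 16 (mod 41)
18^5 ≡ 1 (mod 41) ✓
So ord_41(18) = 5.

5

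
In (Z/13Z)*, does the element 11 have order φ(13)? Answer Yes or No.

φ(13) = 13 − 1 = 12 = 2^2 · 3.
It suffices to check that the order of 11 is not a proper divisor of 12: compute 11^(12/q) for q ∈ {2, 3}.
11^6 ≡ 12 (mod 13)  [q = 2: ≢ 1 ✓]
11^4 ≡ 3 (mod 13)  [q = 3: ≢ 1 ✓]
Every test exponent gives a nontrivial residue, hence 11 generates the full group.

Yes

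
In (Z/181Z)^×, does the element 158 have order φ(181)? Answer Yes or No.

Yes

φ(181) = 181 − 1 = 180 = 2^2 · 3^2 · 5.
158 is a primitive root mod 181 iff 158^(φ(181)/q) ≢ 1 for every prime q | φ(181), i.e. q ∈ {2, 3, 5}.
158^90 ≡ 180 (mod 181)  [q = 2: ≢ 1 ✓]
158^60 ≡ 132 (mod 181)  [q = 3: ≢ 1 ✓]
158^36 ≡ 125 (mod 181)  [q = 5: ≢ 1 ✓]
None equal 1, so ord_181(158) = 180: 158 is a primitive root.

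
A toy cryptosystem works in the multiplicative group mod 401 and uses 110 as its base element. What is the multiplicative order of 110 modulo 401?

The order of 110 must divide φ(401) = 401 − 1 = 400 = 2^4 · 5^2.
Divisors of 400: 1, 2, 4, 5, 8, 10, 16, 20, 25, 40, 50, 80, 100, 200, 400.
Evaluate successive powers at the divisors of 400:
110^1 ≡ 110
110^2 ≡ 70
110^4 ≡ 88
110^5 ≡ 56
110^8 ≡ 125
110^10 ≡ 329
110^16 ≡ 387
110^20 ≡ 372
110^25 ≡ 381
110^40 ≡ 39
110^50 ≡ 400
110^80 ≡ 318
110^100 ≡ 1
So ord_401(110) = 100.

100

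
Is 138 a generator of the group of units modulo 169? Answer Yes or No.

φ(169) = φ(13^2) = 13·(13−1) = 156 = 2^2 · 3 · 13.
138 is a primitive root mod 169 iff 138^(φ(169)/q) ≢ 1 for every prime q | φ(169), i.e. q ∈ {2, 3, 13}.
138^78 ≡ 168 (mod 169)  [q = 2: ≢ 1 ✓]
138^52 ≡ 1 (mod 169)  [q = 3: ≡ 1 ✗]
138^12 ≡ 144 (mod 169)  [q = 13: ≢ 1 ✓]
The check at q = 3 fails, so 138 generates a proper subgroup.

No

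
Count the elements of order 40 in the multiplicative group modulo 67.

0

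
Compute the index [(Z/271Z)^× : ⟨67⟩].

ord(67) | φ(271) = 271 − 1 = 270 = 2 · 3^3 · 5.
Divisors of 270: 1, 2, 3, 5, 6, 9, 10, 15, 18, 27, 30, 45, 54, 90, 135, 270.
Test each divisor d:
67^1 ≡ 67 (mod 271)
67^2 ≡ 153 (mod 271)
67^3 ≡ 224 (mod 271)
67^5 ≡ 126 (mod 271)
67^6 ≡ 41 (mod 271)
67^9 ≡ 241 (mod 271)
67^10 ≡ 158 (mod 271)
67^15 ≡ 125 (mod 271)
67^18 ≡ 87 (mod 271)
67^27 ≡ 100 (mod 271)
67^30 ≡ 178 (mod 271)
67^45 ≡ 28 (mod 271)
67^54 ≡ 244 (mod 271)
67^90 ≡ 242 (mod 271)
67^135 ≡ 1 (mod 271) ✓
The order of 67 is 135, so the subgroup it generates has 135 elements.
[(Z/271Z)^× : ⟨67⟩] = 270/135 = 2.

2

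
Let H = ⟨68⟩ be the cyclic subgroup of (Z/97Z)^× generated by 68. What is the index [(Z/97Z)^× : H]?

By Lagrange's theorem, ord_97(68) divides φ(97) = 97 − 1 = 96 = 2^5 · 3.
Divisors of 96: 1, 2, 3, 4, 6, 8, 12, 16, 24, 32, 48, 96.
Compute 68^d (mod 97) for the divisors d until we hit 1:
68^1 ≡ 68
68^2 ≡ 65
68^3 ≡ 55
68^4 ≡ 54
68^6 ≡ 18
68^8 ≡ 6
68^12 ≡ 33
68^16 ≡ 36
68^24 ≡ 22
68^32 ≡ 35
68^48 ≡ 96
68^96 ≡ 1
So ord_97(68) = 96, hence |⟨68⟩| = 96.
The index is φ(97) / ord(68) = 96 / 96 = 1.

1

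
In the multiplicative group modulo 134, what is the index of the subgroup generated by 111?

By Lagrange's theorem, ord_134(111) divides φ(134) = φ(2)·φ(67) = 1·66 = 66 = 2 · 3 · 11.
Divisors of 66: 1, 2, 3, 6, 11, 22, 33, 66.
Test each divisor d:
111^1 ≡ 111 (mod 134)
111^2 ≡ 127 (mod 134)
111^3 ≡ 27 (mod 134)
111^6 ≡ 59 (mod 134)
111^11 ≡ 105 (mod 134)
111^22 ≡ 37 (mod 134)
111^33 ≡ 133 (mod 134)
111^66 ≡ 1 (mod 134) ✓
The order of 111 is 66, so the subgroup it generates has 66 elements.
The index is φ(134) / ord(111) = 66 / 66 = 1.

1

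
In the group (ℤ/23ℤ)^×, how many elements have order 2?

1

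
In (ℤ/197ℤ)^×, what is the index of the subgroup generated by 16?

4

The order of 16 must divide φ(197) = 197 − 1 = 196 = 2^2 · 7^2.
Divisors of 196: 1, 2, 4, 7, 14, 28, 49, 98, 196.
Test each divisor d:
16^1 ≡ 16
16^2 ≡ 59
16^4 ≡ 132
16^7 ≡ 104
16^14 ≡ 178
16^28 ≡ 164
16^49 ≡ 1
Thus |⟨16⟩| = ord(16) = 49.
[(Z/197Z)^× : ⟨16⟩] = 196/49 = 4.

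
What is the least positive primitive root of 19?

2

φ(19) = 19 − 1 = 18 = 2 · 3^2.
g is a primitive root iff g^(18/q) ≢ 1 (mod 19) for each prime q ∈ {2, 3}.
g = 2: 2^9 ≡ 18; 2^6 ≡ 7 — none is 1, so 2 is a primitive root.
The smallest primitive root modulo 19 is 2.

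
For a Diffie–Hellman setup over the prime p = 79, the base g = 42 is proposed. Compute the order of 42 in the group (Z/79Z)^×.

By Lagrange's theorem, ord_79(42) divides φ(79) = 79 − 1 = 78 = 2 · 3 · 13.
Divisors of 78: 1, 2, 3, 6, 13, 26, 39, 78.
Evaluate successive powers at the divisors of 78:
42^1 ≡ 42 (mod 79)
42^2 ≡ 26 (mod 79)
42^3 ≡ 65 (mod 79)
42^6 ≡ 38 (mod 79)
42^13 ≡ 55 (mod 79)
42^26 ≡ 23 (mod 79)
42^39 ≡ 1 (mod 79) ✓
Hence ord(42) = 39.

39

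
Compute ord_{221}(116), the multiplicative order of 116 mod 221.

16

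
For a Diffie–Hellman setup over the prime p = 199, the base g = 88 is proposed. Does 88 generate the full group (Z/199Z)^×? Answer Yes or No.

No

φ(199) = 199 − 1 = 198 = 2 · 3^2 · 11.
It suffices to check that the order of 88 is not a proper divisor of 198: compute 88^(198/q) for q ∈ {2, 3, 11}.
88^99 ≡ 198 (mod 199)  [q = 2: ≢ 1 ✓]
88^66 ≡ 1 (mod 199)  [q = 3: ≡ 1 ✗]
88^18 ≡ 125 (mod 199)  [q = 11: ≢ 1 ✓]
The check at q = 3 fails, so 88 generates a proper subgroup.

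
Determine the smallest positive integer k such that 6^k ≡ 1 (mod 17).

16

ord(6) | φ(17) = 17 − 1 = 16 = 2^4.
Divisors of 16: 1, 2, 4, 8, 16.
Test each divisor d:
6^1 ≡ 6 (mod 17)
6^2 ≡ 2 (mod 17)
6^4 ≡ 4 (mod 17)
6^8 ≡ 16 (mod 17)
6^16 ≡ 1 (mod 17) ✓
Therefore the multiplicative order of 6 modulo 17 is 16.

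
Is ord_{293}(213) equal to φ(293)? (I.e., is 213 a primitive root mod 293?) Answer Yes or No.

φ(293) = 293 − 1 = 292 = 2^2 · 73.
Test 213^(292/q) mod 293 for each prime factor q of 292:
213^146 ≡ 292 (mod 293)  [q = 2: ≢ 1 ✓]
213^4 ≡ 65 (mod 293)  [q = 73: ≢ 1 ✓]
None equal 1, so ord_293(213) = 292: 213 is a primitive root.

Yes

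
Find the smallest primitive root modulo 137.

φ(137) = 137 − 1 = 136 = 2^3 · 17.
Test candidates g = 2, 3, … against the prime factors q ∈ {2, 17} of φ(137): g is a generator iff g^(136/q) ≢ 1 for every such q.
g = 2: 2^68 ≡ 1 — hits 1, so not a primitive root.
g = 3: 3^68 ≡ 136; 3^8 ≡ 122 — none is 1, so 3 is a primitive root.
Hence the least primitive root of 137 is 3.

3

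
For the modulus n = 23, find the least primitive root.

5

φ(23) = 23 − 1 = 22 = 2 · 11.
Test candidates g = 2, 3, … against the prime factors q ∈ {2, 11} of φ(23): g is a generator iff g^(22/q) ≢ 1 for every such q.
g = 2: 2^11 ≡ 1 — hits 1, so not a primitive root.
g = 3: 3^11 ≡ 1 — hits 1, so not a primitive root.
g = 4: 4^11 ≡ 1 — hits 1, so not a primitive root.
g = 5: 5^11 ≡ 22; 5^2 ≡ 2 — none is 1, so 5 is a primitive root.
The smallest primitive root modulo 23 is 5.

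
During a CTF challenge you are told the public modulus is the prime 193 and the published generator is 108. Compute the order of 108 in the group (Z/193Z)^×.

3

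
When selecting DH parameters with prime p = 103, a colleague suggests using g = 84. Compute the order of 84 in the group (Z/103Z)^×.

102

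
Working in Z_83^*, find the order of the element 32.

82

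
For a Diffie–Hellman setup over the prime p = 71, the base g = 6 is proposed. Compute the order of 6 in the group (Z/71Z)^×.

The order of 6 must divide φ(71) = 71 − 1 = 70 = 2 · 5 · 7.
Divisors of 70: 1, 2, 5, 7, 10, 14, 35, 70.
Evaluate successive powers at the divisors of 70:
6^1 ≡ 6 (mod 71)
6^2 ≡ 36 (mod 71)
6^5 ≡ 37 (mod 71)
6^7 ≡ 54 (mod 71)
6^10 ≡ 20 (mod 71)
6^14 ≡ 5 (mod 71)
6^35 ≡ 1 (mod 71) ✓
The smallest such exponent is 35, so the order of 6 is 35.

35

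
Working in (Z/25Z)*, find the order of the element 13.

20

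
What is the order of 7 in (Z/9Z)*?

3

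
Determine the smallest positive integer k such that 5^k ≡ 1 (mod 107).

Since 5 ∈ (Z/107Z)^×, its order divides φ(107) = 107 − 1 = 106 = 2 · 53.
Divisors of 106: 1, 2, 53, 106.
Evaluate successive powers at the divisors of 106:
5^1 ≡ 5 (mod 107)
5^2 ≡ 25 (mod 107)
5^53 ≡ 106 (mod 107)
5^106 ≡ 1 (mod 107) ✓
The smallest such exponent is 106, so the order of 5 is 106.

106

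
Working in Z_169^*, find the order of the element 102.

156

ord(102) | φ(169) = φ(13^2) = 13·(13−1) = 156 = 2^2 · 3 · 13.
Divisors of 156: 1, 2, 3, 4, 6, 12, 13, 26, 39, 52, 78, 156.
Test each divisor d:
102^1 ≡ 102
102^2 ≡ 95
102^3 ≡ 57
102^4 ≡ 68
102^6 ≡ 38
102^12 ≡ 92
102^13 ≡ 89
102^26 ≡ 147
102^39 ≡ 70
102^52 ≡ 146
102^78 ≡ 168
102^156 ≡ 1
Therefore the multiplicative order of 102 modulo 169 is 156.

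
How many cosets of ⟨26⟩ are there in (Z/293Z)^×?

4

Since 26 ∈ (Z/293Z)^×, its order divides φ(293) = 293 − 1 = 292 = 2^2 · 73.
Divisors of 292: 1, 2, 4, 73, 146, 292.
Check 26^d mod 293 for each divisor in increasing order:
26^1 ≡ 26 (mod 293)
26^2 ≡ 90 (mod 293)
26^4 ≡ 189 (mod 293)
26^73 ≡ 1 (mod 293) ✓
Thus |⟨26⟩| = ord(26) = 73.
The index is φ(293) / ord(26) = 292 / 73 = 4.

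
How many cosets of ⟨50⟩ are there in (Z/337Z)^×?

ord(50) | φ(337) = 337 − 1 = 336 = 2^4 · 3 · 7.
Divisors of 336: 1, 2, 3, 4, 6, 7, 8, 12, 14, 16, 21, 24, 28, 42, 48, 56, 84, 112, 168, 336.
Evaluate successive powers at the divisors of 336:
50^1 ≡ 50 (mod 337)
50^2 ≡ 141 (mod 337)
50^3 ≡ 310 (mod 337)
50^4 ≡ 335 (mod 337)
50^6 ≡ 55 (mod 337)
50^7 ≡ 54 (mod 337)
50^8 ≡ 4 (mod 337)
50^12 ≡ 329 (mod 337)
50^14 ≡ 220 (mod 337)
50^16 ≡ 16 (mod 337)
50^21 ≡ 85 (mod 337)
50^24 ≡ 64 (mod 337)
50^28 ≡ 209 (mod 337)
50^42 ≡ 148 (mod 337)
50^48 ≡ 52 (mod 337)
50^56 ≡ 208 (mod 337)
50^84 ≡ 336 (mod 337)
50^112 ≡ 128 (mod 337)
50^168 ≡ 1 (mod 337) ✓
Thus |⟨50⟩| = ord(50) = 168.
The index is φ(337) / ord(50) = 336 / 168 = 2.

2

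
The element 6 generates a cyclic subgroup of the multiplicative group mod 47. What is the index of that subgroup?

2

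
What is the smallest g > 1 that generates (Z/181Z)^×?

2

φ(181) = 181 − 1 = 180 = 2^2 · 3^2 · 5.
Test candidates g = 2, 3, … against the prime factors q ∈ {2, 3, 5} of φ(181): g is a generator iff g^(180/q) ≢ 1 for every such q.
g = 2: 2^90 ≡ 180; 2^60 ≡ 48; 2^36 ≡ 59 — none is 1, so 2 is a primitive root.
The smallest primitive root modulo 181 is 2.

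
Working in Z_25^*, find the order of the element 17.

20

ord(17) | φ(25) = φ(5^2) = 5·(5−1) = 20 = 2^2 · 5.
Divisors of 20: 1, 2, 4, 5, 10, 20.
Check 17^d mod 25 for each divisor in increasing order:
17^1 ≡ 17 (mod 25)
17^2 ≡ 14 (mod 25)
17^4 ≡ 21 (mod 25)
17^5 ≡ 7 (mod 25)
17^10 ≡ 24 (mod 25)
17^20 ≡ 1 (mod 25) ✓
Therefore the multiplicative order of 17 modulo 25 is 20.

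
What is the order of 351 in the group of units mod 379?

189

ord(351) | φ(379) = 379 − 1 = 378 = 2 · 3^3 · 7.
Divisors of 378: 1, 2, 3, 6, 7, 9, 14, 18, 21, 27, 42, 54, 63, 126, 189, 378.
Compute 351^d (mod 379) for the divisors d until we hit 1:
351^1 ≡ 351 (mod 379)
351^2 ≡ 26 (mod 379)
351^3 ≡ 30 (mod 379)
351^6 ≡ 142 (mod 379)
351^7 ≡ 193 (mod 379)
351^9 ≡ 91 (mod 379)
351^14 ≡ 107 (mod 379)
351^18 ≡ 322 (mod 379)
351^21 ≡ 185 (mod 379)
351^27 ≡ 119 (mod 379)
351^42 ≡ 115 (mod 379)
351^54 ≡ 138 (mod 379)
351^63 ≡ 51 (mod 379)
351^126 ≡ 327 (mod 379)
351^189 ≡ 1 (mod 379) ✓
The smallest such exponent is 189, so the order of 351 is 189.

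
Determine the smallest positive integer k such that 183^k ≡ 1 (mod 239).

By Lagrange's theorem, ord_239(183) divides φ(239) = 239 − 1 = 238 = 2 · 7 · 17.
Divisors of 238: 1, 2, 7, 14, 17, 34, 119, 238.
Check 183^d mod 239 for each divisor in increasing order:
183^1 ≡ 183
183^2 ≡ 29
183^7 ≡ 101
183^14 ≡ 163
183^17 ≡ 100
183^34 ≡ 201
183^119 ≡ 1
Hence ord(183) = 119.

119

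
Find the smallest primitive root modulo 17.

3

φ(17) = 17 − 1 = 16 = 2^4.
g is a primitive root iff g^(16/q) ≢ 1 (mod 17) for each prime q ∈ {2}.
g = 2: 2^8 ≡ 1 — hits 1, so not a primitive root.
g = 3: 3^8 ≡ 16 — none is 1, so 3 is a primitive root.
The smallest primitive root modulo 17 is 3.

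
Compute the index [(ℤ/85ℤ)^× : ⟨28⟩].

4

By Lagrange's theorem, ord_85(28) divides φ(85) = φ(5·17) = (5−1)·(17−1) = 4·16 = 64 = 2^6.
Divisors of 64: 1, 2, 4, 8, 16, 32, 64.
Check 28^d mod 85 for each divisor in increasing order:
28^1 ≡ 28
28^2 ≡ 19
28^4 ≡ 21
28^8 ≡ 16
28^16 ≡ 1
The order of 28 is 16, so the subgroup it generates has 16 elements.
The index is φ(85) / ord(28) = 64 / 16 = 4.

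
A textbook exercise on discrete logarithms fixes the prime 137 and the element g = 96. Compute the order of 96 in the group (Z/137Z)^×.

8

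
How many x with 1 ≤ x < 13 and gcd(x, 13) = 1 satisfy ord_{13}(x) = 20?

φ(13) = 13 − 1 = 12 = 2^2 · 3.
In a cyclic group of order 12, there are φ(d) elements of order d for each divisor d of 12, and zero for non-divisors.
Since 20 ∤ 12, the count is 0.

0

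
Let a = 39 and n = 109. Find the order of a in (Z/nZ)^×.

108

The order of 39 must divide φ(109) = 109 − 1 = 108 = 2^2 · 3^3.
Divisors of 108: 1, 2, 3, 4, 6, 9, 12, 18, 27, 36, 54, 108.
Compute 39^d (mod 109) for the divisors d until we hit 1:
39^1 ≡ 39 (mod 109)
39^2 ≡ 104 (mod 109)
39^3 ≡ 23 (mod 109)
39^4 ≡ 25 (mod 109)
39^6 ≡ 93 (mod 109)
39^9 ≡ 68 (mod 109)
39^12 ≡ 38 (mod 109)
39^18 ≡ 46 (mod 109)
39^27 ≡ 76 (mod 109)
39^36 ≡ 45 (mod 109)
39^54 ≡ 108 (mod 109)
39^108 ≡ 1 (mod 109) ✓
The smallest such exponent is 108, so the order of 39 is 108.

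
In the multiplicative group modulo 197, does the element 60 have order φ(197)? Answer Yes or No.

φ(197) = 197 − 1 = 196 = 2^2 · 7^2.
It suffices to check that the order of 60 is not a proper divisor of 196: compute 60^(196/q) for q ∈ {2, 7}.
60^98 ≡ 1 (mod 197)  [q = 2: ≡ 1 ✗]
60^28 ≡ 36 (mod 197)  [q = 7: ≢ 1 ✓]
Since 60^98 ≡ 1, the order of 60 divides 98 < 196, so 60 is not a primitive root.

No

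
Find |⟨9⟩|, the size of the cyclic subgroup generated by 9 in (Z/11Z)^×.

5

Since 9 ∈ (Z/11Z)^×, its order divides φ(11) = 11 − 1 = 10 = 2 · 5.
Divisors of 10: 1, 2, 5, 10.
Evaluate successive powers at the divisors of 10:
9^1 ≡ 9 (mod 11)
9^2 ≡ 4 (mod 11)
9^5 ≡ 1 (mod 11) ✓
Hence ord(9) = 5.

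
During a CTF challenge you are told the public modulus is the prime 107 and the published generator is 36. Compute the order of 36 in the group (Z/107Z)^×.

53

By Lagrange's theorem, ord_107(36) divides φ(107) = 107 − 1 = 106 = 2 · 53.
Divisors of 106: 1, 2, 53, 106.
Test each divisor d:
36^1 ≡ 36 (mod 107)
36^2 ≡ 12 (mod 107)
36^53 ≡ 1 (mod 107) ✓
So ord_107(36) = 53.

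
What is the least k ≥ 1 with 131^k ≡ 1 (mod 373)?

The order of 131 must divide φ(373) = 373 − 1 = 372 = 2^2 · 3 · 31.
Divisors of 372: 1, 2, 3, 4, 6, 12, 31, 62, 93, 124, 186, 372.
Compute 131^d (mod 373) for the divisors d until we hit 1:
131^1 ≡ 131 (mod 373)
131^2 ≡ 3 (mod 373)
131^3 ≡ 20 (mod 373)
131^4 ≡ 9 (mod 373)
131^6 ≡ 27 (mod 373)
131^12 ≡ 356 (mod 373)
131^31 ≡ 173 (mod 373)
131^62 ≡ 89 (mod 373)
131^93 ≡ 104 (mod 373)
131^124 ≡ 88 (mod 373)
131^186 ≡ 372 (mod 373)
131^372 ≡ 1 (mod 373) ✓
The smallest such exponent is 372, so the order of 131 is 372.

372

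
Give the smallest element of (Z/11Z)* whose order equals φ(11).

φ(11) = 11 − 1 = 10 = 2 · 5.
g is a primitive root iff g^(10/q) ≢ 1 (mod 11) for each prime q ∈ {2, 5}.
g = 2: 2^5 ≡ 10; 2^2 ≡ 4 — none is 1, so 2 is a primitive root.
So 2 is the smallest generator of (Z/11Z)^×.

2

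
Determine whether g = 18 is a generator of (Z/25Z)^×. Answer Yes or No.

φ(25) = φ(5^2) = 5·(5−1) = 20 = 2^2 · 5.
Test 18^(20/q) mod 25 for each prime factor q of 20:
18^10 ≡ 24 (mod 25)  [q = 2: ≢ 1 ✓]
18^4 ≡ 1 (mod 25)  [q = 5: ≡ 1 ✗]
Since 18^4 ≡ 1, the order of 18 divides 4 < 20, so 18 is not a primitive root.

No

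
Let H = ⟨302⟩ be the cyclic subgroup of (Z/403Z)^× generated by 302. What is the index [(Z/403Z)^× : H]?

12

Since 302 ∈ (Z/403Z)^×, its order divides φ(403) = φ(13·31) = (13−1)·(31−1) = 12·30 = 360 = 2^3 · 3^2 · 5.
Divisors of 360: 1, 2, 3, 4, 5, 6, 8, 9, 10, 12, 15, 18, 20, 24, 30, 36, 40, 45, 60, 72, 90, 120, 180, 360.
Evaluate successive powers at the divisors of 360:
302^1 ≡ 302 (mod 403)
302^2 ≡ 126 (mod 403)
302^3 ≡ 170 (mod 403)
302^4 ≡ 159 (mod 403)
302^5 ≡ 61 (mod 403)
302^6 ≡ 287 (mod 403)
302^8 ≡ 295 (mod 403)
302^9 ≡ 27 (mod 403)
302^10 ≡ 94 (mod 403)
302^12 ≡ 157 (mod 403)
302^15 ≡ 92 (mod 403)
302^18 ≡ 326 (mod 403)
302^20 ≡ 373 (mod 403)
302^24 ≡ 66 (mod 403)
302^30 ≡ 1 (mod 403) ✓
The order of 302 is 30, so the subgroup it generates has 30 elements.
[(Z/403Z)^× : ⟨302⟩] = 360/30 = 12.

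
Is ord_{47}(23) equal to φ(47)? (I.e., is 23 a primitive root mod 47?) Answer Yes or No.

φ(47) = 47 − 1 = 46 = 2 · 23.
An element g generates (Z/47Z)^× iff g^(46/q) ≢ 1 (mod 47) for each prime q ∈ {2, 23}.
23^23 ≡ 46 (mod 47)  [q = 2: ≢ 1 ✓]
23^2 ≡ 12 (mod 47)  [q = 23: ≢ 1 ✓]
Every test exponent gives a nontrivial residue, hence 23 generates the full group.

Yes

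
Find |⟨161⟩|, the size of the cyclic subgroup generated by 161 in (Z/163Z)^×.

By Lagrange's theorem, ord_163(161) divides φ(163) = 163 − 1 = 162 = 2 · 3^4.
Divisors of 162: 1, 2, 3, 6, 9, 18, 27, 54, 81, 162.
Compute 161^d (mod 163) for the divisors d until we hit 1:
161^1 ≡ 161 (mod 163)
161^2 ≡ 4 (mod 163)
161^3 ≡ 155 (mod 163)
161^6 ≡ 64 (mod 163)
161^9 ≡ 140 (mod 163)
161^18 ≡ 40 (mod 163)
161^27 ≡ 58 (mod 163)
161^54 ≡ 104 (mod 163)
161^81 ≡ 1 (mod 163) ✓
So ord_163(161) = 81.

81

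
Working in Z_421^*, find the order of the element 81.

105

The order of 81 must divide φ(421) = 421 − 1 = 420 = 2^2 · 3 · 5 · 7.
Divisors of 420: 1, 2, 3, 4, 5, 6, 7, 10, 12, 14, 15, 20, 21, 28, 30, 35, 42, 60, 70, 84, 105, 140, 210, 420.
Test each divisor d:
81^1 ≡ 81
81^2 ≡ 246
81^3 ≡ 139
81^4 ≡ 313
81^5 ≡ 93
81^6 ≡ 376
81^7 ≡ 144
81^10 ≡ 229
81^12 ≡ 341
81^14 ≡ 107
81^15 ≡ 247
81^20 ≡ 237
81^21 ≡ 252
81^28 ≡ 82
81^30 ≡ 385
81^35 ≡ 20
81^42 ≡ 354
81^60 ≡ 33
81^70 ≡ 400
81^84 ≡ 279
81^105 ≡ 1
The smallest such exponent is 105, so the order of 81 is 105.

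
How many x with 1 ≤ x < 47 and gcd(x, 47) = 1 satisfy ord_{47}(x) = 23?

φ(47) = 47 − 1 = 46 = 2 · 23.
(Z/47Z)^× is cyclic (|G| = 46); a cyclic group of order m has exactly φ(d) elements of each order d | m, and none otherwise.
23 | 46, and φ(23) = 23 − 1 = 22.

22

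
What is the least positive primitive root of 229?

φ(229) = 229 − 1 = 228 = 2^2 · 3 · 19.
g is a primitive root iff g^(228/q) ≢ 1 (mod 229) for each prime q ∈ {2, 3, 19}.
g = 2: 2^114 ≡ 228; 2^76 ≡ 1 — hits 1, so not a primitive root.
g = 3: 3^114 ≡ 1 — hits 1, so not a primitive root.
g = 4: 4^114 ≡ 1 — hits 1, so not a primitive root.
g = 5: 5^114 ≡ 1 — hits 1, so not a primitive root.
g = 6: 6^114 ≡ 228; 6^76 ≡ 134; 6^12 ≡ 165 — none is 1, so 6 is a primitive root.
So 6 is the smallest generator of (Z/229Z)^×.

6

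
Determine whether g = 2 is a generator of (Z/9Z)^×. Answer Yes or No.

φ(9) = φ(3^2) = 3·(3−1) = 6 = 2 · 3.
2 is a primitive root mod 9 iff 2^(φ(9)/q) ≢ 1 for every prime q | φ(9), i.e. q ∈ {2, 3}.
2^3 ≡ 8 (mod 9)  [q = 2: ≢ 1 ✓]
2^2 ≡ 4 (mod 9)  [q = 3: ≢ 1 ✓]
All checks pass, so 2 has order 6 and is a primitive root modulo 9.

Yes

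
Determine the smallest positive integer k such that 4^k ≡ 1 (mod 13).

ord(4) | φ(13) = 13 − 1 = 12 = 2^2 · 3.
Divisors of 12: 1, 2, 3, 4, 6, 12.
Evaluate successive powers at the divisors of 12:
4^1 ≡ 4 (mod 13)
4^2 ≡ 3 (mod 13)
4^3 ≡ 12 (mod 13)
4^4 ≡ 9 (mod 13)
4^6 ≡ 1 (mod 13) ✓
Therefore the multiplicative order of 4 modulo 13 is 6.

6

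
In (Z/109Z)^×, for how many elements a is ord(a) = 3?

2

φ(109) = 109 − 1 = 108 = 2^2 · 3^3.
(Z/109Z)^× is cyclic (|G| = 108); a cyclic group of order m has exactly φ(d) elements of each order d | m, and none otherwise.
3 | 108, and φ(3) = 3 − 1 = 2.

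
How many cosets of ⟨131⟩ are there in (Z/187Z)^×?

ord(131) | φ(187) = φ(11·17) = (11−1)·(17−1) = 10·16 = 160 = 2^5 · 5.
Divisors of 160: 1, 2, 4, 5, 8, 10, 16, 20, 32, 40, 80, 160.
Evaluate successive powers at the divisors of 160:
131^1 ≡ 131 (mod 187)
131^2 ≡ 144 (mod 187)
131^4 ≡ 166 (mod 187)
131^5 ≡ 54 (mod 187)
131^8 ≡ 67 (mod 187)
131^10 ≡ 111 (mod 187)
131^16 ≡ 1 (mod 187) ✓
Thus |⟨131⟩| = ord(131) = 16.
[(Z/187Z)^× : ⟨131⟩] = 160/16 = 10.

10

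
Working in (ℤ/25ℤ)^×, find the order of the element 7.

4

By Lagrange's theorem, ord_25(7) divides φ(25) = φ(5^2) = 5·(5−1) = 20 = 2^2 · 5.
Divisors of 20: 1, 2, 4, 5, 10, 20.
Check 7^d mod 25 for each divisor in increasing order:
7^1 ≡ 7
7^2 ≡ 24
7^4 ≡ 1
Therefore the multiplicative order of 7 modulo 25 is 4.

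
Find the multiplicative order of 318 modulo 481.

36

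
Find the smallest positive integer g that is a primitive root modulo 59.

φ(59) = 59 − 1 = 58 = 2 · 29.
g is a primitive root iff g^(58/q) ≢ 1 (mod 59) for each prime q ∈ {2, 29}.
g = 2: 2^29 ≡ 58; 2^2 ≡ 4 — none is 1, so 2 is a primitive root.
The smallest primitive root modulo 59 is 2.

2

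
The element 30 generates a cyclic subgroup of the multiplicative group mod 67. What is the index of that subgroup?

11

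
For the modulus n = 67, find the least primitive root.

φ(67) = 67 − 1 = 66 = 2 · 3 · 11.
Test candidates g = 2, 3, … against the prime factors q ∈ {2, 3, 11} of φ(67): g is a generator iff g^(66/q) ≢ 1 for every such q.
g = 2: 2^33 ≡ 66; 2^22 ≡ 37; 2^6 ≡ 64 — none is 1, so 2 is a primitive root.
So 2 is the smallest generator of (Z/67Z)^×.

2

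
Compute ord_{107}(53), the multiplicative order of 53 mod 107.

53

Since 53 ∈ (Z/107Z)^×, its order divides φ(107) = 107 − 1 = 106 = 2 · 53.
Divisors of 106: 1, 2, 53, 106.
Compute 53^d (mod 107) for the divisors d until we hit 1:
53^1 ≡ 53 (mod 107)
53^2 ≡ 27 (mod 107)
53^53 ≡ 1 (mod 107) ✓
Hence ord(53) = 53.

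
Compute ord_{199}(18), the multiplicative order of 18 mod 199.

By Lagrange's theorem, ord_199(18) divides φ(199) = 199 − 1 = 198 = 2 · 3^2 · 11.
Divisors of 198: 1, 2, 3, 6, 9, 11, 18, 22, 33, 66, 99, 198.
Check 18^d mod 199 for each divisor in increasing order:
18^1 ≡ 18
18^2 ≡ 125
18^3 ≡ 61
18^6 ≡ 139
18^9 ≡ 121
18^11 ≡ 1
So ord_199(18) = 11.

11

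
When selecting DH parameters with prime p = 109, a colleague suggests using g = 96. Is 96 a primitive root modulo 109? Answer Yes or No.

φ(109) = 109 − 1 = 108 = 2^2 · 3^3.
It suffices to check that the order of 96 is not a proper divisor of 108: compute 96^(108/q) for q ∈ {2, 3}.
96^54 ≡ 108 (mod 109)  [q = 2: ≢ 1 ✓]
96^36 ≡ 63 (mod 109)  [q = 3: ≢ 1 ✓]
All checks pass, so 96 has order 108 and is a primitive root modulo 109.

Yes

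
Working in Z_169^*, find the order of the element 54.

The order of 54 must divide φ(169) = φ(13^2) = 13·(13−1) = 156 = 2^2 · 3 · 13.
Divisors of 156: 1, 2, 3, 4, 6, 12, 13, 26, 39, 52, 78, 156.
Test each divisor d:
54^1 ≡ 54
54^2 ≡ 43
54^3 ≡ 125
54^4 ≡ 159
54^6 ≡ 77
54^12 ≡ 14
54^13 ≡ 80
54^26 ≡ 147
54^39 ≡ 99
54^52 ≡ 146
54^78 ≡ 168
54^156 ≡ 1
Hence ord(54) = 156.

156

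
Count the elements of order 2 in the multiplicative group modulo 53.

φ(53) = 53 − 1 = 52 = 2^2 · 13.
Since (Z/53Z)^× is cyclic of order 52, the number of elements of order d is φ(d) when d | 52 and 0 otherwise.
2 | 52, and φ(2) = 2 − 1 = 1.

1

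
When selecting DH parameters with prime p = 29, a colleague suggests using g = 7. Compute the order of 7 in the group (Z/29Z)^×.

7

Since 7 ∈ (Z/29Z)^×, its order divides φ(29) = 29 − 1 = 28 = 2^2 · 7.
Divisors of 28: 1, 2, 4, 7, 14, 28.
Test each divisor d:
7^1 ≡ 7 (mod 29)
7^2 ≡ 20 (mod 29)
7^4 ≡ 23 (mod 29)
7^7 ≡ 1 (mod 29) ✓
Hence ord(7) = 7.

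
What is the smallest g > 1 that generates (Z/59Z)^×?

φ(59) = 59 − 1 = 58 = 2 · 29.
Test candidates g = 2, 3, … against the prime factors q ∈ {2, 29} of φ(59): g is a generator iff g^(58/q) ≢ 1 for every such q.
g = 2: 2^29 ≡ 58; 2^2 ≡ 4 — none is 1, so 2 is a primitive root.
The smallest primitive root modulo 59 is 2.

2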